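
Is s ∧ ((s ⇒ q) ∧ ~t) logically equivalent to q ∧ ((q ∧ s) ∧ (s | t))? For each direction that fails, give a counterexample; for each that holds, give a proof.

(⟹) Assume the antecedent. If t is true, the antecedent cannot hold. If t is false, the antecedent forces (t = F, q = T, s = T), and q ∧ ((q ∧ s) ∧ (s | t)) holds there. Either way q ∧ ((q ∧ s) ∧ (s | t)) holds.

(⟸) This fails. Under t = T, q = T, s = T, the left side is false but the right side is true.

(⇒) holds; (⇐) fails.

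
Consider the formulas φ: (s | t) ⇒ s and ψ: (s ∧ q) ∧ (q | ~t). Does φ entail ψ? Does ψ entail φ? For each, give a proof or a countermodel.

Forward direction. This fails. Under t = F, s = F, q = F, the left side is true but the right side is false.

Converse. Assume the antecedent. If t is true, the antecedent forces (t = T, s = T, q = T), and (s | t) ⇒ s holds there. If t is false, (s | t) ⇒ s reduces to true regardless of the other variables. Either way (s | t) ⇒ s holds.

Only the reverse direction holds.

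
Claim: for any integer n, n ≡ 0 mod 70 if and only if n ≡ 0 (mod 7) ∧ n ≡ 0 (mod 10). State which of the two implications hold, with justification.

Forward direction. Suppose n ≡ 0 (mod 70); write n = 70j + 0. Since 7 ∣ 70, reducing mod 7 gives n ≡ 0 (mod 7); since 10 ∣ 70, reducing mod 10 gives n ≡ 0 (mod 10).

Converse. If n ≡ 0 (mod 7) and n ≡ 0 (mod 10), then by the Chinese remainder theorem n ≡ 0 (mod 70). This is exactly n ≡ 0 (mod 70).

Both directions hold; the statement is true.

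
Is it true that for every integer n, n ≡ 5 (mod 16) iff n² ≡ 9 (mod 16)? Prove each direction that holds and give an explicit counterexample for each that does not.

(→) Suppose n ≡ 5 (mod 16). Write n = 16j + 5. Then (16j + 5)² = 256j² + 160j + 25 = 16(16j² + 10j + 1) + 9, so n² ≡ 9 (mod 16).

(←) This fails: take n = 3. Then 3² = 9 ≡ 9 (mod 16), yet 3 ≡ 3 (mod 16), not 5.

(⇒) holds; (⇐) fails.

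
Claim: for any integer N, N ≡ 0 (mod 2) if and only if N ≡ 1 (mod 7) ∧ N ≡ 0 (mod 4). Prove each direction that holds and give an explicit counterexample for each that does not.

(⇒) fails; (⇐) holds.

Converse. If N ≡ 1 (mod 7) and N ≡ 0 (mod 4), then by the Chinese remainder theorem N ≡ 8 (mod 28). Since 8 ≡ 0 (mod 2) and 2 ∣ 28, we get N ≡ 0 (mod 2).

Forward direction. This fails: N = 0 gives 0 ≡ 0 (mod 2) but 0 ≡ 0 (mod 7), so the conjunction on the right does not hold.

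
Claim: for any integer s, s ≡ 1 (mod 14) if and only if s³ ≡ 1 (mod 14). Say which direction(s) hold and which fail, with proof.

(⟸) This fails: take s = 9. Then 9³ = 729 ≡ 1 (mod 14), yet 9 ≡ 9 (mod 14), not 1.

(⟹) Suppose s ≡ 1 (mod 14). Write s = 14j + 1. Then (14j + 1)³ = 2744j³ + 588j² + 42j + 1 = 14(196j³ + 42j² + 3j) + 1, so s³ ≡ 1 (mod 14).

Only the forward direction holds.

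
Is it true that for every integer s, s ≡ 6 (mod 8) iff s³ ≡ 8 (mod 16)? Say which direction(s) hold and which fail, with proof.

Forward direction. Suppose s ≡ 6 (mod 8). Working modulo 16, s ∈ {6, 14}; for each such r, r³ ≡ 8 (mod 16).

Converse. This fails: take s = 2. Then 2³ = 8 ≡ 8 (mod 16), yet 2 ≡ 2 (mod 8), not 6.

Only the forward implication holds.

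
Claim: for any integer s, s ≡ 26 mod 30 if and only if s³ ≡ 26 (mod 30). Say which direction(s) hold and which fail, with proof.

(⇒) Suppose s ≡ 26 mod 30. Write s = 30j + 26. Then (30j + 26)³ = 27000j³ + 70200j² + 60840j + 17576 = 30(900j³ + 2340j² + 2028j + 585) + 26, so s³ ≡ 26 (mod 30).

(⇐) Conversely, suppose s³ ≡ 26 (mod 30). The only residue r in {0, …, 29} with r³ ≡ 26 (mod 30) is r = 26, so s ≡ 26 (mod 30).

Both directions hold.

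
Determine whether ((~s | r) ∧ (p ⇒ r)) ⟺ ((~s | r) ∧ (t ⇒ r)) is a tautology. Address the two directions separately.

(→) This fails. Under p = F, s = F, t = T, r = F, the left side is true but the right side is false.

(←) This fails. Under p = T, s = F, t = F, r = F, the left side is false but the right side is true.

Neither implication holds.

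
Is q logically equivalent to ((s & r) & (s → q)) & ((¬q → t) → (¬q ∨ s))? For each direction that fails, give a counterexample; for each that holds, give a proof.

The forward direction fails; the converse holds.

Forward direction. This fails. Under s = F, r = F, q = T, t = F, the left side is true but the right side is false.

Converse. Assume the antecedent. If s is true, the antecedent forces (s = T, r = T, q = T, t = F) or (s = T, r = T, q = T, t = T), and q holds there. If s is false, the antecedent cannot hold. Either way q holds.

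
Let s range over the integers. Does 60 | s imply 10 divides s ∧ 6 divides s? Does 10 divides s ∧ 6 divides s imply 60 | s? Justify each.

Only the forward direction holds.

(→) If 60 ∣ s, write s = 60q. Since 60 = 6·10, s = 10·(6q), so 10 ∣ s; and since 60 = 10·6, s = 6·(10q), so 6 ∣ s.

(←) This fails: take s = 30. Both 10 ∣ 30 and 6 ∣ 30, yet 30 is not a multiple of 60 (since 30 = 0·60 + 30), so 60 ∤ 30.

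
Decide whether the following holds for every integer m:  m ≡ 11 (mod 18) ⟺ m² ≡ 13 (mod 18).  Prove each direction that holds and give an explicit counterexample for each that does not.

Not equivalent: only (⇒) holds.

(⇐) This fails: take m = 7. Then 7² = 49 ≡ 13 (mod 18), yet 7 ≡ 7 (mod 18), not 11.

(⇒) Suppose m ≡ 11 (mod 18). Write m = 18j + 11. Then (18j + 11)² = 324j² + 396j + 121 = 18(18j² + 22j + 6) + 13, so m² ≡ 13 (mod 18).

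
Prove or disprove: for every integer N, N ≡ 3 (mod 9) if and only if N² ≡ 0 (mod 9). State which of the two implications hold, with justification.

(⇒) Suppose N ≡ 3 (mod 9). Write N = 9j + 3. Then (9j + 3)² = 81j² + 54j + 9 = 9(9j² + 6j + 1) + 0, so N² ≡ 0 (mod 9).

(⇐) This fails: take N = 0. Then 0² = 0 ≡ 0 (mod 9), yet 0 ≡ 0 (mod 9), not 3.

Only the forward implication holds.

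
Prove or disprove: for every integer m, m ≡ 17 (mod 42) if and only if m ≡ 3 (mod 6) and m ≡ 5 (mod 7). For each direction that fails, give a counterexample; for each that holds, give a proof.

[⇒] This fails: m = 17 gives 17 ≡ 17 (mod 42) but 17 ≡ 5 (mod 6), so the conjunction on the right does not hold.

[⇐] This fails: m = 33 satisfies both congruences on the right (33 ≡ 3 mod 6 and 33 ≡ 5 mod 7) yet 33 ≡ 33 (mod 42), not 17.

Neither implication holds.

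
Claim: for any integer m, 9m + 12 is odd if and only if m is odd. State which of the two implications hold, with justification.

The biconditional holds.

(⟹) Suppose 9m + 12 is odd. Since 9 is odd, 9m and m have the same parity, so 9m + 12 ≡ m + 12 (mod 2). As 12 is even, 9m + 12 is odd exactly when m is odd. Thus m is odd.

(⟸) Conversely, suppose m is odd; write m = 2j + 1. Then 9m + 12 = 9·(2j + 1) + 12 = 2·9j + 21, which is odd.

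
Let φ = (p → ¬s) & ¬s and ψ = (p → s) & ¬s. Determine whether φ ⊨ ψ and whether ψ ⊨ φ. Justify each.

(→) This fails. Under s = F, p = T, the left side is true but the right side is false.

(←) Assume the antecedent. If s is true, the antecedent cannot hold. If s is false, (p → ¬s) & ¬s reduces to true regardless of the other variables. Either way (p → ¬s) & ¬s holds.

(⇒) fails; (⇐) holds.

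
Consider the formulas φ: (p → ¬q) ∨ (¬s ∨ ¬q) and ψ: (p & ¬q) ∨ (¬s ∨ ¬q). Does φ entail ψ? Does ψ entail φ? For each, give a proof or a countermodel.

Not equivalent: only (⇐) holds.

(→) This fails. Under q = T, p = F, s = T, the left side is true but the right side is false.

(←) Assume the antecedent. If q is true, the antecedent forces (q = T, p = F, s = F) or (q = T, p = T, s = F), and (p → ¬q) ∨ (¬s ∨ ¬q) holds there. If q is false, (p → ¬q) ∨ (¬s ∨ ¬q) reduces to true regardless of the other variables. Either way (p → ¬q) ∨ (¬s ∨ ¬q) holds.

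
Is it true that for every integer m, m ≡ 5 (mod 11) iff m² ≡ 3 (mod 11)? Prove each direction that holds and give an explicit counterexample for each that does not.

(→) Suppose m ≡ 5 (mod 11). Write m = 11j + 5. Then (11j + 5)² = 121j² + 110j + 25 = 11(11j² + 10j + 2) + 3, so m² ≡ 3 (mod 11).

(←) This fails: take m = 6. Then 6² = 36 ≡ 3 (mod 11), yet 6 ≡ 6 (mod 11), not 5.

The forward direction holds; the converse fails.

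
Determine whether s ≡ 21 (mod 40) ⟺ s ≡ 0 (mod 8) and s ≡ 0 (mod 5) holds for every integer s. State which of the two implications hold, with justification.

Neither implication holds.

Forward direction. This fails: s = 21 gives 21 ≡ 21 (mod 40) but 21 ≡ 5 (mod 8), so the conjunction on the right does not hold.

Converse. This fails: s = 0 satisfies both congruences on the right (0 ≡ 0 mod 8 and 0 ≡ 0 mod 5) yet 0 ≡ 0 (mod 40), not 21.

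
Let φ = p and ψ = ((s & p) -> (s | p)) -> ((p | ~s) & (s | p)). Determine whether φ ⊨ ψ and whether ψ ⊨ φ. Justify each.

Equivalent; both directions hold.

(⟸) Assume the antecedent. If p is true, p reduces to true regardless of the other variables. If p is false, the antecedent cannot hold. Either way p holds.

(⟹) Assume the antecedent. If p is true, the consequent reduces to true regardless of the other variables. If p is false, the antecedent cannot hold. Either way the consequent holds.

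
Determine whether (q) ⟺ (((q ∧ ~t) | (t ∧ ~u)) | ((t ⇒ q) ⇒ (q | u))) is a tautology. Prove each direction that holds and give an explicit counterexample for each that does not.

Only the forward implication holds.

(⟹) Assume the antecedent. If u is true, the consequent reduces to true regardless of the other variables. If u is false, the antecedent forces (u = F, t = F, q = T) or (u = F, t = T, q = T), and the consequent holds there. Either way the consequent holds.

(⟸) This fails. Under u = T, t = F, q = F, the left side is false but the right side is true.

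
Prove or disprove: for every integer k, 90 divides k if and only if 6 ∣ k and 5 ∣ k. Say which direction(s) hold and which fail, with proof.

Only the forward direction holds.

Forward direction. If 90 ∣ k, write k = 90q. Since 90 = 15·6, k = 6·(15q), so 6 ∣ k; and since 90 = 18·5, k = 5·(18q), so 5 ∣ k.

Converse. This fails: take k = 30. Both 6 ∣ 30 and 5 ∣ 30, yet 30 is not a multiple of 90 (since 30 = 0·90 + 30), so 90 ∤ 30.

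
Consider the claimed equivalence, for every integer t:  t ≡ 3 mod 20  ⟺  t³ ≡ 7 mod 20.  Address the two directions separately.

The biconditional holds.

(⟹) Suppose t ≡ 3 mod 20. Write t = 20j + 3. Then (20j + 3)³ = 8000j³ + 3600j² + 540j + 27 = 20(400j³ + 180j² + 27j + 1) + 7, so t³ ≡ 7 (mod 20).

(⟸) Conversely, suppose t³ ≡ 7 (mod 20). The only residue r in {0, …, 19} with r³ ≡ 7 (mod 20) is r = 3, so t ≡ 3 (mod 20).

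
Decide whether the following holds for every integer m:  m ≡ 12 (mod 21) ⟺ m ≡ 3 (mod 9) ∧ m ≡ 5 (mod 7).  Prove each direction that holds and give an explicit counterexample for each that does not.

Only the converse holds.

(←) If m ≡ 3 (mod 9) and m ≡ 5 (mod 7), then by the Chinese remainder theorem m ≡ 12 (mod 63). Since 12 ≡ 12 (mod 21) and 21 ∣ 63, we get m ≡ 12 (mod 21).

(→) This fails: m = 33 gives 33 ≡ 12 (mod 21) but 33 ≡ 6 (mod 9), so the conjunction on the right does not hold.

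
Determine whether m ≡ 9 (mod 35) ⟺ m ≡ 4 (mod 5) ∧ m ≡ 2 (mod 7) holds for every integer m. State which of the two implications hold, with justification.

Forward direction. Suppose m ≡ 9 (mod 35); write m = 35j + 9. Since 5 ∣ 35, reducing mod 5 gives m ≡ 9 ≡ 4 (mod 5); since 7 ∣ 35, reducing mod 7 gives m ≡ 9 ≡ 2 (mod 7).

Converse. If m ≡ 4 (mod 5) and m ≡ 2 (mod 7), then by the Chinese remainder theorem m ≡ 9 (mod 35). This is exactly m ≡ 9 (mod 35).

Both implications hold.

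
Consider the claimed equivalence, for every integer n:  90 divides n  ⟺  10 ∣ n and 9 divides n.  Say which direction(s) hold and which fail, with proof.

(⟹) If 90 ∣ n, write n = 90q. Since 90 = 9·10, n = 10·(9q), so 10 ∣ n; and since 90 = 10·9, n = 9·(10q), so 9 ∣ n.

(⟸) Suppose 10 ∣ n and 9 ∣ n. Any common multiple of 10 and 9 is a multiple of their lcm; here gcd(10, 9) = 1, so lcm(10, 9) = 10·9 = 90, so 90 ∣ n.

Both directions hold.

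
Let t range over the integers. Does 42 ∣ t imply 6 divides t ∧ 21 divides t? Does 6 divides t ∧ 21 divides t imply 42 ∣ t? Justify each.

Equivalent; both directions hold.

(→) If 42 ∣ t, write t = 42q. Since 42 = 7·6, t = 6·(7q), so 6 ∣ t; and since 42 = 2·21, t = 21·(2q), so 21 ∣ t.

(←) Suppose 6 ∣ t and 21 ∣ t. Any common multiple of 6 and 21 is a multiple of their lcm; here lcm(6, 21) = 6·21/gcd(6, 21) = 126/3 = 42, so 42 ∣ t.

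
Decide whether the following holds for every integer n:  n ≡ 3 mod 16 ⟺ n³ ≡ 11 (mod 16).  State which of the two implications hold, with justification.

[⇒] Suppose n ≡ 3 mod 16. Write n = 16j + 3. Then (16j + 3)³ = 4096j³ + 2304j² + 432j + 27 = 16(256j³ + 144j² + 27j + 1) + 11, so n³ ≡ 11 (mod 16).

[⇐] Conversely, suppose n³ ≡ 11 (mod 16). The only residue r in {0, …, 15} with r³ ≡ 11 (mod 16) is r = 3, so n ≡ 3 (mod 16).

Both directions hold; the statement is true.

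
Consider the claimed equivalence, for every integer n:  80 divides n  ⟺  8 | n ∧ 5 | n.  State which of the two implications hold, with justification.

Only the forward implication holds.

(⟹) If 80 ∣ n, write n = 80q. Since 80 = 10·8, n = 8·(10q), so 8 ∣ n; and since 80 = 16·5, n = 5·(16q), so 5 ∣ n.

(⟸) This fails: take n = 40. Both 8 ∣ 40 and 5 ∣ 40, yet 40 is not a multiple of 80 (since 40 = 0·80 + 40), so 80 ∤ 40.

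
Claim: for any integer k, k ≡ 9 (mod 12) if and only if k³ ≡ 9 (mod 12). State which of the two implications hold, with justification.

(⟹) Suppose k ≡ 9 (mod 12). Write k = 12j + 9. Then (12j + 9)³ = 1728j³ + 3888j² + 2916j + 729 = 12(144j³ + 324j² + 243j + 60) + 9, so k³ ≡ 9 (mod 12).

(⟸) For the converse, argue contrapositively. If k ≢ 9 (mod 12), then k is congruent to one of 0, 1, 2, 3, 4, 5, 6, 7, 8, 10, 11 modulo 12, and these give k³ ≡ 0, 1, 8, 3, 4, 5, 0, 7, 8, 4, 11 respectively — never 9.

Both implications hold.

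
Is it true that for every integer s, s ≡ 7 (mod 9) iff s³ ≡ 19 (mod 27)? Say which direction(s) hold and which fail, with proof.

The biconditional holds.

(→) Suppose s ≡ 7 (mod 9). Working modulo 27, s ∈ {7, 16, 25}; for each such r, r³ ≡ 19 (mod 27).

(←) Conversely, the residues r modulo 27 with r³ ≡ 19 (mod 27) are exactly {7, 16, 25}, and each is ≡ 7 (mod 9).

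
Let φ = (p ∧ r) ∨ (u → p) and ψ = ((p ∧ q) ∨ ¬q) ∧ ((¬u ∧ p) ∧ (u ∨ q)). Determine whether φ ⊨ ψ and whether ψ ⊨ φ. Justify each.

(→) This fails. Under r = F, p = F, q = F, u = F, the left side is true but the right side is false.

(←) Assume the antecedent. If r is true, the antecedent forces (r = T, p = T, q = T, u = F), and (p ∧ r) ∨ (u → p) holds there. If r is false, the antecedent forces (r = F, p = T, q = T, u = F), and (p ∧ r) ∨ (u → p) holds there. Either way (p ∧ r) ∨ (u → p) holds.

(⇒) fails; (⇐) holds.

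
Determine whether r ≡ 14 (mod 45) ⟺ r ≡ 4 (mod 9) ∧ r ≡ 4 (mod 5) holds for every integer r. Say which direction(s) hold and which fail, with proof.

(⇒) This fails: r = 14 gives 14 ≡ 14 (mod 45) but 14 ≡ 5 (mod 9), so the conjunction on the right does not hold.

(⇐) This fails: r = 4 satisfies both congruences on the right (4 ≡ 4 mod 9 and 4 ≡ 4 mod 5) yet 4 ≡ 4 (mod 45), not 14.

(⇒) fails and (⇐) fails.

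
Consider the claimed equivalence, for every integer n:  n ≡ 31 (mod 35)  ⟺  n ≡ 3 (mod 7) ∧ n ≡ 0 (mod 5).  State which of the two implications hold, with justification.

(→) This fails: n = 31 gives 31 ≡ 31 (mod 35) but 31 ≡ 1 (mod 5), so the conjunction on the right does not hold.

(←) This fails: n = 10 satisfies both congruences on the right (10 ≡ 3 mod 7 and 10 ≡ 0 mod 5) yet 10 ≡ 10 (mod 35), not 31.

Both directions fail.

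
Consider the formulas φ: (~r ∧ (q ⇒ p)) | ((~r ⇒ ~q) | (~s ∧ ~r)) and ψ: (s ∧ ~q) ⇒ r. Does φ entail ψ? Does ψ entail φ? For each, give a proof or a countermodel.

Neither direction holds.

(→) This fails. Under s = T, r = F, q = F, p = F, the left side is true but the right side is false.

(←) This fails. Under s = T, r = F, q = T, p = F, the left side is false but the right side is true.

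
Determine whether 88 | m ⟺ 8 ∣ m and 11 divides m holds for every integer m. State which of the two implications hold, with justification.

Forward direction. If 88 ∣ m, write m = 88q. Since 88 = 11·8, m = 8·(11q), so 8 ∣ m; and since 88 = 8·11, m = 11·(8q), so 11 ∣ m.

Converse. Suppose 8 ∣ m and 11 ∣ m. Any common multiple of 8 and 11 is a multiple of their lcm; here gcd(8, 11) = 1, so lcm(8, 11) = 8·11 = 88, so 88 ∣ m.

The biconditional holds.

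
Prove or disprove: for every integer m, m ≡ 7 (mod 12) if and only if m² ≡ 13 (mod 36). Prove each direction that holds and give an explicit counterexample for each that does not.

(⇒) fails and (⇐) fails.

[⇒] This fails: take m = 19. Then 19 ≡ 7 (mod 12), but 19² = 361 ≡ 1 (mod 36), not 13.

[⇐] This fails: take m = 11. Then 11² = 121 ≡ 13 (mod 36), yet 11 ≡ 11 (mod 12), not 7.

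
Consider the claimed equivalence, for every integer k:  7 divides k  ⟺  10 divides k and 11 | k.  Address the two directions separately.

(→) This fails: take k = 7. Certainly 7 ∣ 7, but 10 ∤ 7.

(←) This fails: take k = 110. Both 10 ∣ 110 and 11 ∣ 110, yet 110 is not a multiple of 7 (since 110 = 15·7 + 5), so 7 ∤ 110.

Neither direction holds.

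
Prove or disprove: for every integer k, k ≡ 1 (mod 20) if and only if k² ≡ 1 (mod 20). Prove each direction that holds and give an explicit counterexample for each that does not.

Forward direction. Suppose k ≡ 1 (mod 20). Write k = 20j + 1. Then (20j + 1)² = 400j² + 40j + 1 = 20(20j² + 2j) + 1, so k² ≡ 1 (mod 20).

Converse. This fails: take k = 9. Then 9² = 81 ≡ 1 (mod 20), yet 9 ≡ 9 (mod 20), not 1.

Only the forward direction holds.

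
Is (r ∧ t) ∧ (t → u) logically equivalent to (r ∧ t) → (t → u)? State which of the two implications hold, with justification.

Not equivalent: only (⇒) holds.

(⇒) Assume the antecedent. If t is true, the antecedent forces (t = T, u = T, r = T), and (r ∧ t) → (t → u) holds there. If t is false, the antecedent cannot hold. Either way (r ∧ t) → (t → u) holds.

(⇐) This fails. Under t = F, u = F, r = F, the left side is false but the right side is true.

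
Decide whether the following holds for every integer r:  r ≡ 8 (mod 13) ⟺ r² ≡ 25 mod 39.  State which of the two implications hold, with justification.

(⇒) This fails: take r = 21. Then 21 ≡ 8 (mod 13), but 21² = 441 ≡ 12 (mod 39), not 25.

(⇐) This fails: take r = 5. Then 5² = 25 ≡ 25 (mod 39), yet 5 ≡ 5 (mod 13), not 8.

Neither direction holds.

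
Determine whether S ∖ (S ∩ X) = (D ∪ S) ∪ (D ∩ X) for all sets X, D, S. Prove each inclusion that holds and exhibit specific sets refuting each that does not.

(⊆) Let x ∈ S ∖ (S ∩ X). Then either x ∈ S and x ∉ X, D; or x ∈ D ∩ S and x ∉ X. In each case x ∈ (D ∪ S) ∪ (D ∩ X), so S ∖ (S ∩ X) ⊆ (D ∪ S) ∪ (D ∩ X).

(⊇) This inclusion fails. Take X = ∅, D = {1}, S = ∅; then 1 ∈ (D ∪ S) ∪ (D ∩ X) but 1 ∉ S ∖ (S ∩ X).

(⊆) holds; (⊇) fails.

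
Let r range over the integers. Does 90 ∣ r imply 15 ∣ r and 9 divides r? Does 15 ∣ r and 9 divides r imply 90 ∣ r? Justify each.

Forward direction. If 90 ∣ r, write r = 90q. Since 90 = 6·15, r = 15·(6q), so 15 ∣ r; and since 90 = 10·9, r = 9·(10q), so 9 ∣ r.

Converse. This fails: take r = 45. Both 15 ∣ 45 and 9 ∣ 45, yet 45 is not a multiple of 90 (since 45 = 0·90 + 45), so 90 ∤ 45.

Only the forward implication holds.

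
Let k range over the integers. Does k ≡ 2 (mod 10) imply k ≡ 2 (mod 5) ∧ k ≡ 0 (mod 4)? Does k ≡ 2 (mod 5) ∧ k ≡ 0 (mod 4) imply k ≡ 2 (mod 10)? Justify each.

(⇒) This fails: k = 2 gives 2 ≡ 2 (mod 10) but 2 ≡ 2 (mod 4), so the conjunction on the right does not hold.

(⇐) Conversely, if k ≡ 2 (mod 5) and k ≡ 0 (mod 4), then by the Chinese remainder theorem k ≡ 12 (mod 20). Since 12 ≡ 2 (mod 10) and 10 ∣ 20, we get k ≡ 2 (mod 10).

Not equivalent: only (⇐) holds.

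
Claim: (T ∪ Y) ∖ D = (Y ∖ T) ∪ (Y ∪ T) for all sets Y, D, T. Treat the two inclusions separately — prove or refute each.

(⊆) Let x ∈ (T ∪ Y) ∖ D. Then either x ∈ Y and x ∉ D, T; or x ∈ T and x ∉ Y, D; or x ∈ Y ∩ T and x ∉ D. In each case x ∈ (Y ∖ T) ∪ (Y ∪ T), so (T ∪ Y) ∖ D ⊆ (Y ∖ T) ∪ (Y ∪ T).

(⊇) This inclusion fails. Take Y = {1}, D = {1}, T = ∅; then 1 ∈ (Y ∖ T) ∪ (Y ∪ T) but 1 ∉ (T ∪ Y) ∖ D.

The sets are not equal: only the forward inclusion holds.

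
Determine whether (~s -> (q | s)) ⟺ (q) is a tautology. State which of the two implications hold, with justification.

Not equivalent: only (⇐) holds.

(⇒) This fails. Under q = F, s = T, the left side is true but the right side is false.

(⇐) Assume the antecedent. If q is true, ~s -> (q | s) reduces to true regardless of the other variables. If q is false, the antecedent cannot hold. Either way ~s -> (q | s) holds.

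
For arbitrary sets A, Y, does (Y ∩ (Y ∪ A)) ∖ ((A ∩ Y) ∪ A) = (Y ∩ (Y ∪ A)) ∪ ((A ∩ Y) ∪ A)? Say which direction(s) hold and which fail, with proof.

(⊆) holds; (⊇) fails.

(⟹) Let x ∈ (Y ∩ (Y ∪ A)) ∖ ((A ∩ Y) ∪ A). Then x ∈ Y and x ∉ A, from which x ∈ (Y ∩ (Y ∪ A)) ∪ ((A ∩ Y) ∪ A).

(⟸) This inclusion fails. Take A = {1}, Y = ∅; then 1 ∈ (Y ∩ (Y ∪ A)) ∪ ((A ∩ Y) ∪ A) but 1 ∉ (Y ∩ (Y ∪ A)) ∖ ((A ∩ Y) ∪ A).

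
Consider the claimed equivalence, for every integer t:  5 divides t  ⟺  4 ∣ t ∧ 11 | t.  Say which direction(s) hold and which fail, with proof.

Neither implication holds.

(⟹) This fails: take t = 5. Certainly 5 ∣ 5, but 4 ∤ 5.

(⟸) This fails: take t = 44. Both 4 ∣ 44 and 11 ∣ 44, yet 44 is not a multiple of 5 (since 44 = 8·5 + 4), so 5 ∤ 44.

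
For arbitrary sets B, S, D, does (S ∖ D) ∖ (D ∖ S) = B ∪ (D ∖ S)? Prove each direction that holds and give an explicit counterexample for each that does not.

Neither inclusion holds.

(⟹) This inclusion fails. Take B = ∅, S = {1}, D = ∅; then 1 ∈ (S ∖ D) ∖ (D ∖ S) but 1 ∉ B ∪ (D ∖ S).

(⟸) This inclusion fails. Take B = {1}, S = ∅, D = ∅; then 1 ∈ B ∪ (D ∖ S) but 1 ∉ (S ∖ D) ∖ (D ∖ S).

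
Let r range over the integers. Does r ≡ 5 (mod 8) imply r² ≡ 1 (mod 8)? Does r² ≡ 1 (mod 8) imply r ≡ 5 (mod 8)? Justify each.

(⇒) holds; (⇐) fails.

[⇒] Suppose r ≡ 5 (mod 8). Write r = 8j + 5. Then (8j + 5)² = 64j² + 80j + 25 = 8(8j² + 10j + 3) + 1, so r² ≡ 1 (mod 8).

[⇐] This fails: take r = 1. Then 1² = 1 ≡ 1 (mod 8), yet 1 ≡ 1 (mod 8), not 5.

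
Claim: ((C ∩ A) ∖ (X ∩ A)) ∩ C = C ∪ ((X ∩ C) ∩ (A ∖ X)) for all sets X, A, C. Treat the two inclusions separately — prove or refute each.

(⊆) holds; (⊇) fails.

Forward inclusion. Let x ∈ ((C ∩ A) ∖ (X ∩ A)) ∩ C. Then x ∈ A ∩ C and x ∉ X, from which x ∈ C ∪ ((X ∩ C) ∩ (A ∖ X)).

Reverse inclusion. This inclusion fails. Take X = ∅, A = ∅, C = {1}; then 1 ∈ C ∪ ((X ∩ C) ∩ (A ∖ X)) but 1 ∉ ((C ∩ A) ∖ (X ∩ A)) ∩ C.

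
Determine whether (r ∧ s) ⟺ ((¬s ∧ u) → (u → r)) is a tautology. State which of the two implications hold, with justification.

(⟸) This fails. Under r = F, s = F, u = F, the left side is false but the right side is true.

(⟹) Assume the antecedent. If r is true, (¬s ∧ u) → (u → r) reduces to true regardless of the other variables. If r is false, the antecedent cannot hold. Either way (¬s ∧ u) → (u → r) holds.

Not equivalent: only (⇒) holds.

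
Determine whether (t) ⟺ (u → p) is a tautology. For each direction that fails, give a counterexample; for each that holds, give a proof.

Neither direction holds.

(⟹) This fails. Under t = T, p = F, u = T, the left side is true but the right side is false.

(⟸) This fails. Under t = F, p = F, u = F, the left side is false but the right side is true.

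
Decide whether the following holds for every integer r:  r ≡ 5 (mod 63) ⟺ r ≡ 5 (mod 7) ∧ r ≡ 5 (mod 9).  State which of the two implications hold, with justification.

The biconditional holds.

(⟹) Suppose r ≡ 5 (mod 63); write r = 63j + 5. Since 7 ∣ 63, reducing mod 7 gives r ≡ 5 (mod 7); since 9 ∣ 63, reducing mod 9 gives r ≡ 5 (mod 9).

(⟸) Conversely, if r ≡ 5 (mod 7) and r ≡ 5 (mod 9), then by the Chinese remainder theorem r ≡ 5 (mod 63). This is exactly r ≡ 5 (mod 63).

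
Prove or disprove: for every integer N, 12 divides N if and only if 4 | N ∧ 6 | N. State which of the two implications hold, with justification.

(⇒) If 12 ∣ N, write N = 12q. Since 12 = 3·4, N = 4·(3q), so 4 ∣ N; and since 12 = 2·6, N = 6·(2q), so 6 ∣ N.

(⇐) Suppose 4 ∣ N and 6 ∣ N. Any common multiple of 4 and 6 is a multiple of their lcm; here lcm(4, 6) = 4·6/gcd(4, 6) = 24/2 = 12, so 12 ∣ N.

The biconditional holds.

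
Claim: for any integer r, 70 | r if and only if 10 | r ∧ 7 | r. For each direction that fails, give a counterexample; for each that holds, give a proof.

Equivalent; both directions hold.

[⇒] If 70 ∣ r, write r = 70q. Since 70 = 7·10, r = 10·(7q), so 10 ∣ r; and since 70 = 10·7, r = 7·(10q), so 7 ∣ r.

[⇐] Suppose 10 ∣ r and 7 ∣ r. Any common multiple of 10 and 7 is a multiple of their lcm; here gcd(10, 7) = 1, so lcm(10, 7) = 10·7 = 70, so 70 ∣ r.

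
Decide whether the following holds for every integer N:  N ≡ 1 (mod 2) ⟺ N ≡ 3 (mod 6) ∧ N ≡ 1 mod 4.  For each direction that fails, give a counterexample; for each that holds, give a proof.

(⇒) fails; (⇐) holds.

(⟹) This fails: N = 1 gives 1 ≡ 1 (mod 2) but 1 ≡ 1 (mod 6), so the conjunction on the right does not hold.

(⟸) Conversely, if N ≡ 3 (mod 6) and N ≡ 1 (mod 4), then by the Chinese remainder theorem N ≡ 9 (mod 12). Since 9 ≡ 1 (mod 2) and 2 ∣ 12, we get N ≡ 1 (mod 2).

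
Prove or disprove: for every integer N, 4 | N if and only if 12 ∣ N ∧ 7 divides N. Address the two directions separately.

(⇒) This fails: take N = 4. Certainly 4 ∣ 4, but 12 ∤ 4.

(⇐) Suppose 12 ∣ N and 7 ∣ N. Any common multiple of 12 and 7 is a multiple of their lcm; here gcd(12, 7) = 1, so lcm(12, 7) = 12·7 = 84, so 84 ∣ N. Since 4 ∣ 84, it follows that 4 ∣ N.

Only the converse holds.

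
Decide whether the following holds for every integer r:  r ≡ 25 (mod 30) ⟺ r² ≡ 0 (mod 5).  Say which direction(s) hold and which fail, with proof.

(⇒) holds; (⇐) fails.

(⟹) Suppose r ≡ 25 (mod 30). Then r² ≡ 25² = 625 (mod 30), and since 5 ∣ 30, also r² ≡ 0 (mod 5).

(⟸) This fails: take r = 0. Then 0² = 0 ≡ 0 (mod 5), yet 0 ≡ 0 (mod 30), not 25.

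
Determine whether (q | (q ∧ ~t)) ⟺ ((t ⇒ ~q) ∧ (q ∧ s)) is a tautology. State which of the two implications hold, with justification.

(←) Assume the antecedent. If s is true, the antecedent forces (s = T, t = F, q = T), and q | (q ∧ ~t) holds there. If s is false, the antecedent cannot hold. Either way q | (q ∧ ~t) holds.

(→) This fails. Under s = F, t = F, q = T, the left side is true but the right side is false.

The forward direction fails; the converse holds.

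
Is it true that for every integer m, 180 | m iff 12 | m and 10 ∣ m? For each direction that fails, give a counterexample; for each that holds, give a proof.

(←) This fails: take m = 60. Both 12 ∣ 60 and 10 ∣ 60, yet 60 is not a multiple of 180 (since 60 = 0·180 + 60), so 180 ∤ 60.

(→) If 180 ∣ m, write m = 180q. Since 180 = 15·12, m = 12·(15q), so 12 ∣ m; and since 180 = 18·10, m = 10·(18q), so 10 ∣ m.

(⇒) holds; (⇐) fails.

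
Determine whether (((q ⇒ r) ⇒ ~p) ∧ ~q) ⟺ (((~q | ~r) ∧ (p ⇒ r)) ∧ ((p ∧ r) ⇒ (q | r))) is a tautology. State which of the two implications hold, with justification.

Only the forward implication holds.

Converse. This fails. Under r = F, q = T, p = F, the left side is false but the right side is true.

Forward direction. Assume the antecedent. If r is true, the antecedent forces (r = T, q = F, p = F), and the consequent holds there. If r is false, the antecedent forces (r = F, q = F, p = F), and the consequent holds there. Either way the consequent holds.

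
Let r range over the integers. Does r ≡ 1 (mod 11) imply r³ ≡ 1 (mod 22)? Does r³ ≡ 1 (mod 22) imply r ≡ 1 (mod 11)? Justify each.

Only the converse holds.

(⟹) This fails: take r = 12. Then 12 ≡ 1 (mod 11), but 12³ = 1728 ≡ 12 (mod 22), not 1.

(⟸) Conversely, the residues r modulo 22 with r³ ≡ 1 (mod 22) are exactly {1}, and each is ≡ 1 (mod 11).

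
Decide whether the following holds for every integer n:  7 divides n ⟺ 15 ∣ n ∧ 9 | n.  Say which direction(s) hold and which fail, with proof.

(→) This fails: take n = 7. Certainly 7 ∣ 7, but 15 ∤ 7.

(←) This fails: take n = 45. Both 15 ∣ 45 and 9 ∣ 45, yet 45 is not a multiple of 7 (since 45 = 6·7 + 3), so 7 ∤ 45.

Neither direction holds.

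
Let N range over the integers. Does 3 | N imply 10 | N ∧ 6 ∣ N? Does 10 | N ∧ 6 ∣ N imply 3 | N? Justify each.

(⇒) This fails: take N = 3. Certainly 3 ∣ 3, but 10 ∤ 3.

(⇐) Suppose 10 ∣ N and 6 ∣ N. Any common multiple of 10 and 6 is a multiple of their lcm; here lcm(10, 6) = 10·6/gcd(10, 6) = 60/2 = 30, so 30 ∣ N. Since 3 ∣ 30, it follows that 3 ∣ N.

Only the converse holds.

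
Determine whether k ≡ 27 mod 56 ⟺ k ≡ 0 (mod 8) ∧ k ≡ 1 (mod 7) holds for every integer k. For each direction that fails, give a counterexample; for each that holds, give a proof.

Both directions fail.

(⟹) This fails: k = 27 gives 27 ≡ 27 (mod 56) but 27 ≡ 3 (mod 8), so the conjunction on the right does not hold.

(⟸) This fails: k = 8 satisfies both congruences on the right (8 ≡ 0 mod 8 and 8 ≡ 1 mod 7) yet 8 ≡ 8 (mod 56), not 27.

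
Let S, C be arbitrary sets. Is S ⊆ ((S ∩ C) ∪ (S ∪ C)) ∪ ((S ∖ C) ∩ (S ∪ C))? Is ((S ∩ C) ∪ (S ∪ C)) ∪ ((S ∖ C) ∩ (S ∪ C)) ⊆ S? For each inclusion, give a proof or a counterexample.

(⟹) Let x ∈ S. Then either x ∈ S and x ∉ C; or x ∈ S ∩ C. In each case x ∈ ((S ∩ C) ∪ (S ∪ C)) ∪ ((S ∖ C) ∩ (S ∪ C)), so S ⊆ ((S ∩ C) ∪ (S ∪ C)) ∪ ((S ∖ C) ∩ (S ∪ C)).

(⟸) This inclusion fails. Take S = ∅, C = {1}; then 1 ∈ ((S ∩ C) ∪ (S ∪ C)) ∪ ((S ∖ C) ∩ (S ∪ C)) but 1 ∉ S.

Only the forward inclusion holds.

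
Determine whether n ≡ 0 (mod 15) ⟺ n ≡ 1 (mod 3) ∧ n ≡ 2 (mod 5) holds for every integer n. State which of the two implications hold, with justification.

Neither direction holds.

(⇒) This fails: n = 0 gives 0 ≡ 0 (mod 15) but 0 ≡ 0 (mod 3), so the conjunction on the right does not hold.

(⇐) This fails: n = 7 satisfies both congruences on the right (7 ≡ 1 mod 3 and 7 ≡ 2 mod 5) yet 7 ≡ 7 (mod 15), not 0.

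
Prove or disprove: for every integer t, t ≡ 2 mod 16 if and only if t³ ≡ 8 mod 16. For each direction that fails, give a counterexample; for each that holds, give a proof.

(→) Suppose t ≡ 2 mod 16. Write t = 16j + 2. Then (16j + 2)³ = 4096j³ + 1536j² + 192j + 8 = 16(256j³ + 96j² + 12j) + 8, so t³ ≡ 8 (mod 16).

(←) This fails: take t = 6. Then 6³ = 216 ≡ 8 (mod 16), yet 6 ≡ 6 (mod 16), not 2.

Only the forward implication holds.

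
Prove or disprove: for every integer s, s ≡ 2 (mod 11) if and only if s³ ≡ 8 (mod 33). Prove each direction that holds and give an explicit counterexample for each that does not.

Only the reverse direction holds.

(⇒) This fails: take s = 13. Then 13 ≡ 2 (mod 11), but 13³ = 2197 ≡ 19 (mod 33), not 8.

(⇐) Conversely, the residues r modulo 33 with r³ ≡ 8 (mod 33) are exactly {2}, and each is ≡ 2 (mod 11).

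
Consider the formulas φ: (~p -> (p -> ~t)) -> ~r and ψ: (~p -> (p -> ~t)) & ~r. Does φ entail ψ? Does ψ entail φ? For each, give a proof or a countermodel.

Both directions hold; the statement is true.

Converse. Assume the antecedent. If t is true, the antecedent forces (t = T, p = F, r = F) or (t = T, p = T, r = F), and (~p -> (p -> ~t)) -> ~r holds there. If t is false, the antecedent forces (t = F, p = F, r = F) or (t = F, p = T, r = F), and (~p -> (p -> ~t)) -> ~r holds there. Either way (~p -> (p -> ~t)) -> ~r holds.

Forward direction. Assume the antecedent. If t is true, the antecedent forces (t = T, p = F, r = F) or (t = T, p = T, r = F), and (~p -> (p -> ~t)) & ~r holds there. If t is false, the antecedent forces (t = F, p = F, r = F) or (t = F, p = T, r = F), and (~p -> (p -> ~t)) & ~r holds there. Either way (~p -> (p -> ~t)) & ~r holds.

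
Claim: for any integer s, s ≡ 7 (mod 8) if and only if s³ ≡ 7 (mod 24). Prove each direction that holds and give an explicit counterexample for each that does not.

(⟸) The residues r modulo 24 with r³ ≡ 7 (mod 24) are exactly {7}, and each is ≡ 7 (mod 8).

(⟹) This fails: take s = 15. Then 15 ≡ 7 (mod 8), but 15³ = 3375 ≡ 15 (mod 24), not 7.

(⇒) fails; (⇐) holds.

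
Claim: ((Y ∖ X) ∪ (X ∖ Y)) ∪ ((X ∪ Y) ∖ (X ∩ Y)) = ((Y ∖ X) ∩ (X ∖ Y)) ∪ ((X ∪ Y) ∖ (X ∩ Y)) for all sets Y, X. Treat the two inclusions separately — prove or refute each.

Both inclusions hold.

(⟸) Let x ∈ ((Y ∖ X) ∩ (X ∖ Y)) ∪ ((X ∪ Y) ∖ (X ∩ Y)). Then either x ∈ Y and x ∉ X; or x ∈ X and x ∉ Y. In each case x ∈ ((Y ∖ X) ∪ (X ∖ Y)) ∪ ((X ∪ Y) ∖ (X ∩ Y)), so ((Y ∖ X) ∩ (X ∖ Y)) ∪ ((X ∪ Y) ∖ (X ∩ Y)) ⊆ ((Y ∖ X) ∪ (X ∖ Y)) ∪ ((X ∪ Y) ∖ (X ∩ Y)).

(⟹) Let x ∈ ((Y ∖ X) ∪ (X ∖ Y)) ∪ ((X ∪ Y) ∖ (X ∩ Y)). Then either x ∈ Y and x ∉ X; or x ∈ X and x ∉ Y. In each case x ∈ ((Y ∖ X) ∩ (X ∖ Y)) ∪ ((X ∪ Y) ∖ (X ∩ Y)), so ((Y ∖ X) ∪ (X ∖ Y)) ∪ ((X ∪ Y) ∖ (X ∩ Y)) ⊆ ((Y ∖ X) ∩ (X ∖ Y)) ∪ ((X ∪ Y) ∖ (X ∩ Y)).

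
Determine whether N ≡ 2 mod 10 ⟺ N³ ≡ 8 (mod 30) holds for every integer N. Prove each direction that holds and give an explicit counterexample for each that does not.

Converse. The residues r modulo 30 with r³ ≡ 8 (mod 30) are exactly {2}, and each is ≡ 2 (mod 10).

Forward direction. This fails: take N = 12. Then 12 ≡ 2 (mod 10), but 12³ = 1728 ≡ 18 (mod 30), not 8.

Only the reverse direction holds.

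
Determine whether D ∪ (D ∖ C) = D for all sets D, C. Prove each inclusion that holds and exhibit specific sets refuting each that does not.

The two sets are equal.

(⟹) Let x ∈ D ∪ (D ∖ C). Then either x ∈ D and x ∉ C; or x ∈ D ∩ C. In each case x ∈ D, so D ∪ (D ∖ C) ⊆ D.

(⟸) Let x ∈ D. Then either x ∈ D and x ∉ C; or x ∈ D ∩ C. In each case x ∈ D ∪ (D ∖ C), so D ⊆ D ∪ (D ∖ C).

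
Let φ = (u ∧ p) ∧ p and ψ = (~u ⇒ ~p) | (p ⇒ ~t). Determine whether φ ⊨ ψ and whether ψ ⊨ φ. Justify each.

Only the forward direction holds.

(→) Assume the antecedent. If u is true, (~u ⇒ ~p) | (p ⇒ ~t) reduces to true regardless of the other variables. If u is false, the antecedent cannot hold. Either way (~u ⇒ ~p) | (p ⇒ ~t) holds.

(←) This fails. Under u = F, p = F, t = F, the left side is false but the right side is true.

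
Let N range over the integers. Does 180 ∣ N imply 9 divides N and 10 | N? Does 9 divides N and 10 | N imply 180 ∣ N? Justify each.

Not equivalent: only (⇒) holds.

(⇒) If 180 ∣ N, write N = 180q. Since 180 = 20·9, N = 9·(20q), so 9 ∣ N; and since 180 = 18·10, N = 10·(18q), so 10 ∣ N.

(⇐) This fails: take N = 90. Both 9 ∣ 90 and 10 ∣ 90, yet 90 is not a multiple of 180 (since 90 = 0·180 + 90), so 180 ∤ 90.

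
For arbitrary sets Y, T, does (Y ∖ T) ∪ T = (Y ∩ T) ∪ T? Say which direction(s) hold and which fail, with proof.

Only the reverse inclusion holds.

(⟹) This inclusion fails. Take Y = {1}, T = ∅; then 1 ∈ (Y ∖ T) ∪ T but 1 ∉ (Y ∩ T) ∪ T.

(⟸) Let x ∈ (Y ∩ T) ∪ T. Then either x ∈ T and x ∉ Y; or x ∈ Y ∩ T. In each case x ∈ (Y ∖ T) ∪ T, so (Y ∩ T) ∪ T ⊆ (Y ∖ T) ∪ T.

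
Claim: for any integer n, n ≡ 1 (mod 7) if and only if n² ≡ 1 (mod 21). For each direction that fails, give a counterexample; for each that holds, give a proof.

Neither implication holds.

Forward direction. This fails: take n = 15. Then 15 ≡ 1 (mod 7), but 15² = 225 ≡ 15 (mod 21), not 1.

Converse. This fails: take n = 13. Then 13² = 169 ≡ 1 (mod 21), yet 13 ≡ 6 (mod 7), not 1.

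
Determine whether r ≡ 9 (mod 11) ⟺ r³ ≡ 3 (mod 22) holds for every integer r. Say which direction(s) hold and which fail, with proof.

(⇒) This fails: take r = 20. Then 20 ≡ 9 (mod 11), but 20³ = 8000 ≡ 14 (mod 22), not 3.

(⇐) Conversely, the residues r modulo 22 with r³ ≡ 3 (mod 22) are exactly {9}, and each is ≡ 9 (mod 11).

Only the converse holds.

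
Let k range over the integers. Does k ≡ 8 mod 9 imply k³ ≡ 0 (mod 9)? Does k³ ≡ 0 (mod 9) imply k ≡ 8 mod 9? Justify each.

Neither implication holds.

(→) This fails: take k = 8. Then 8 ≡ 8 (mod 9), but 8³ = 512 ≡ 8 (mod 9), not 0.

(←) This fails: take k = 0. Then 0³ = 0 ≡ 0 (mod 9), yet 0 ≡ 0 (mod 9), not 8.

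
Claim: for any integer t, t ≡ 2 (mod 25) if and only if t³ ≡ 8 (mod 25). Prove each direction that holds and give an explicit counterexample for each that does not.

Both directions hold; the statement is true.

(⇒) Suppose t ≡ 2 (mod 25). Write t = 25j + 2. Then (25j + 2)³ = 15625j³ + 3750j² + 300j + 8 = 25(625j³ + 150j² + 12j) + 8, so t³ ≡ 8 (mod 25).

(⇐) Conversely, suppose t³ ≡ 8 (mod 25). The only residue r in {0, …, 24} with r³ ≡ 8 (mod 25) is r = 2, so t ≡ 2 (mod 25).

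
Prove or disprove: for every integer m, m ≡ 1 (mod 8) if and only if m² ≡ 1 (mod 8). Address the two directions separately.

(⟸) This fails: take m = 3. Then 3² = 9 ≡ 1 (mod 8), yet 3 ≡ 3 (mod 8), not 1.

(⟹) Suppose m ≡ 1 (mod 8). Write m = 8j + 1. Then (8j + 1)² = 64j² + 16j + 1 = 8(8j² + 2j) + 1, so m² ≡ 1 (mod 8).

Not equivalent: only (⇒) holds.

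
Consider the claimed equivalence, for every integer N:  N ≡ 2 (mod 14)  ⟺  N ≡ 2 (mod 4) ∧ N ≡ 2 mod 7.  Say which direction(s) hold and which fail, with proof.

Only the reverse direction holds.

(→) This fails: N = 16 gives 16 ≡ 2 (mod 14) but 16 ≡ 0 (mod 4), so the conjunction on the right does not hold.

(←) Conversely, if N ≡ 2 (mod 4) and N ≡ 2 (mod 7), then by the Chinese remainder theorem N ≡ 2 (mod 28). Since 2 ≡ 2 (mod 14) and 14 ∣ 28, we get N ≡ 2 (mod 14).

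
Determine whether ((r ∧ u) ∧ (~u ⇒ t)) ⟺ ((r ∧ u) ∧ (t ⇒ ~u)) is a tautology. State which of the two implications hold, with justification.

(⇒) This fails. Under r = T, u = T, t = T, the left side is true but the right side is false.

(⇐) Assume the antecedent. If r is true, the antecedent forces (r = T, u = T, t = F), and (r ∧ u) ∧ (~u ⇒ t) holds there. If r is false, the antecedent cannot hold. Either way (r ∧ u) ∧ (~u ⇒ t) holds.

Only the reverse direction holds.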